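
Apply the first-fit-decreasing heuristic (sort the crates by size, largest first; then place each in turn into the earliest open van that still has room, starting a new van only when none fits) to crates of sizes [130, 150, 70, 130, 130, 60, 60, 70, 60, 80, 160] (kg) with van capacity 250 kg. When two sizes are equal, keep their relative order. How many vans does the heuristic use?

Sorted descending: 160, 150, 130, 130, 130, 80, 70, 70, 60, 60, 60.
  160 → van 1 (new)  [load 160/250]
  150 → van 2 (new)  [load 150/250]
  130 → van 3 (new)  [load 130/250]
  130 → van 4 (new)  [load 130/250]
  130 → van 5 (new)  [load 130/250]
  80 → van 1  [load 240/250]
  70 → van 2  [load 220/250]
  70 → van 3  [load 200/250]
  60 → van 4  [load 190/250]
  60 → van 4  [load 250/250]
  60 → van 5  [load 190/250]
5 vans opened.

5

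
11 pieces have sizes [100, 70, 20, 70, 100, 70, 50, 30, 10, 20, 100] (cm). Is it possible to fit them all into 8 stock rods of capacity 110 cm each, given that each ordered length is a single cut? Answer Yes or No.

Yes

A valid assignment using 7 stock rods:
  stock rod 1: 100 + 10 = 110
  stock rod 2: 100 = 100
  stock rod 3: 100 = 100
  stock rod 4: 70 + 30 = 100
  stock rod 5: 70 + 20 + 20 = 110
  stock rod 6: 70 = 70
  stock rod 7: 50 = 50
That uses only 7 ≤ 8, so 8 stock rods are enough.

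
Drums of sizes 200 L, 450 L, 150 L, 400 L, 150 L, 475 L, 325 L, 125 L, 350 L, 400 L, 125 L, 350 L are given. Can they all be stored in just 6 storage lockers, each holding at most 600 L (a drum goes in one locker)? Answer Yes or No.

Total = 3500 L; ⌈3500/600⌉ = 6.
7 drums each exceed half the capacity and cannot share a locker, forcing at least 7 storage lockers.
At least 7 storage lockers are required, but only 6 are allowed.

No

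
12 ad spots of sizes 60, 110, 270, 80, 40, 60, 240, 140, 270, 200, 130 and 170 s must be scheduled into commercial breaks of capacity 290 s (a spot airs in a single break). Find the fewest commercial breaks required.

Total = 270 + 270 + 240 + 200 + 170 + 140 + 130 + 110 + 80 + 60 + 60 + 40 = 1770 s.
Lower bound: ⌈1770/290⌉ = 7 commercial breaks.
A packing using 7 commercial breaks:
  break 1: 270 = 270
  break 2: 270 = 270
  break 3: 240 + 40 = 280
  break 4: 200 + 80 = 280
  break 5: 170 + 110 = 280
  break 6: 140 + 130 = 270
  break 7: 60 + 60 = 120
This matches the lower bound, so 7 is optimal.

7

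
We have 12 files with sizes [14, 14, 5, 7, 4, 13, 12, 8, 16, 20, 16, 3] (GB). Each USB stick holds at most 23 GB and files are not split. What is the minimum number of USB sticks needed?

Total = 20 + 16 + 16 + 14 + 14 + 13 + 12 + 8 + 7 + 5 + 4 + 3 = 132 GB.
Lower bound: ⌈132/23⌉ = 6 USB sticks.
Also, 7 files each exceed 23/2 GB, and no two of those can share a USB stick, so at least 7 USB sticks are needed.
A packing using 7 USB sticks:
  USB stick 1: 20 + 3 = 23
  USB stick 2: 16 + 7 = 23
  USB stick 3: 16 + 5 = 21
  USB stick 4: 14 + 8 = 22
  USB stick 5: 14 + 4 = 18
  USB stick 6: 13 = 13
  USB stick 7: 12 = 12
This matches the lower bound, so 7 is optimal.

7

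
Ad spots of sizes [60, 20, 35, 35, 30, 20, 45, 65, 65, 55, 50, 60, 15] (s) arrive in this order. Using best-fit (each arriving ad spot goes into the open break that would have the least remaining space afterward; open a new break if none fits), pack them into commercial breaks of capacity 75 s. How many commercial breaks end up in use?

  60 → break 1 (new)  [load 60/75]
  20 → break 2 (new)  [load 20/75]
  35 → break 2  [load 55/75]
  35 → break 3 (new)  [load 35/75]
  30 → break 3  [load 65/75]
  20 → break 2  [load 75/75]
  45 → break 4 (new)  [load 45/75]
  65 → break 5 (new)  [load 65/75]
  65 → break 6 (new)  [load 65/75]
  55 → break 7 (new)  [load 55/75]
  50 → break 8 (new)  [load 50/75]
  60 → break 9 (new)  [load 60/75]
  15 → break 1  [load 75/75]
9 commercial breaks opened.

9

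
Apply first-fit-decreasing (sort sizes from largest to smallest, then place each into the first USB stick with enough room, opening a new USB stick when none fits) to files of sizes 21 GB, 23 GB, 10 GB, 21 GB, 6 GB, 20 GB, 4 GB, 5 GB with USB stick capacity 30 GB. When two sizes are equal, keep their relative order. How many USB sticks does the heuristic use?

4

Sorted descending: 23, 21, 21, 20, 10, 6, 5, 4.
  23 → USB stick 1 (new)  [load 23/30]
  21 → USB stick 2 (new)  [load 21/30]
  21 → USB stick 3 (new)  [load 21/30]
  20 → USB stick 4 (new)  [load 20/30]
  10 → USB stick 4  [load 30/30]
  6 → USB stick 1  [load 29/30]
  5 → USB stick 2  [load 26/30]
  4 → USB stick 2  [load 30/30]
4 USB sticks opened.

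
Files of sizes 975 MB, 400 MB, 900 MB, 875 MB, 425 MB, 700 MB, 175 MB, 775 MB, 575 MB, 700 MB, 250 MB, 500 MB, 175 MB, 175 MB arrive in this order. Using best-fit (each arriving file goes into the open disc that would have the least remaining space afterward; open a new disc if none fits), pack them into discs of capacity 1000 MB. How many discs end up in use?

  975 → disc 1 (new)  [load 975/1000]
  400 → disc 2 (new)  [load 400/1000]
  900 → disc 3 (new)  [load 900/1000]
  875 → disc 4 (new)  [load 875/1000]
  425 → disc 2  [load 825/1000]
  700 → disc 5 (new)  [load 700/1000]
  175 → disc 2  [load 1000/1000]
  775 → disc 6 (new)  [load 775/1000]
  575 → disc 7 (new)  [load 575/1000]
  700 → disc 8 (new)  [load 700/1000]
  250 → disc 5  [load 950/1000]
  500 → disc 9 (new)  [load 500/1000]
  175 → disc 6  [load 950/1000]
  175 → disc 8  [load 875/1000]
9 discs opened.

9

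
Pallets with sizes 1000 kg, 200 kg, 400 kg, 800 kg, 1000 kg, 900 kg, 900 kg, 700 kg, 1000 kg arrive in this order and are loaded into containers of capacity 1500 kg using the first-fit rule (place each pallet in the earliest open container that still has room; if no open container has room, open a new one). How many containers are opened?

7

  1000 → container 1 (new)  [load 1000/1500]
  200 → container 1  [load 1200/1500]
  400 → container 2 (new)  [load 400/1500]
  800 → container 2  [load 1200/1500]
  1000 → container 3 (new)  [load 1000/1500]
  900 → container 4 (new)  [load 900/1500]
  900 → container 5 (new)  [load 900/1500]
  700 → container 6 (new)  [load 700/1500]
  1000 → container 7 (new)  [load 1000/1500]
7 containers opened.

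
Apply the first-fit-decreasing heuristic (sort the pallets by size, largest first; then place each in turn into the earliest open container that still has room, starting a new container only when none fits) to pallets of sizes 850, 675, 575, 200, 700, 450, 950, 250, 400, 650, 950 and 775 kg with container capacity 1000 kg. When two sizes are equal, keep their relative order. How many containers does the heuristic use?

9

Sorted descending: 950, 950, 850, 775, 700, 675, 650, 575, 450, 400, 250, 200.
  950 → container 1 (new)  [load 950/1000]
  950 → container 2 (new)  [load 950/1000]
  850 → container 3 (new)  [load 850/1000]
  775 → container 4 (new)  [load 775/1000]
  700 → container 5 (new)  [load 700/1000]
  675 → container 6 (new)  [load 675/1000]
  650 → container 7 (new)  [load 650/1000]
  575 → container 8 (new)  [load 575/1000]
  450 → container 9 (new)  [load 450/1000]
  400 → container 8  [load 975/1000]
  250 → container 5  [load 950/1000]
  200 → container 4  [load 975/1000]
9 containers opened.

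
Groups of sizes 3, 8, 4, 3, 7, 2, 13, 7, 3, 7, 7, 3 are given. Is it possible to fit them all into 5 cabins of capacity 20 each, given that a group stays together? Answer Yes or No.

A valid assignment using 4 cabins:
  cabin 1: 13 + 7 = 20
  cabin 2: 8 + 7 + 4 = 19
  cabin 3: 7 + 7 + 3 + 3 = 20
  cabin 4: 3 + 3 + 2 = 8
That uses only 4 ≤ 5, so 5 cabins are enough.

Yes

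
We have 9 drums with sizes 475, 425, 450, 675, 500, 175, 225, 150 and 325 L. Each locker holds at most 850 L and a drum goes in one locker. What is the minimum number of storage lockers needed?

Total = 675 + 500 + 475 + 450 + 425 + 325 + 225 + 175 + 150 = 3400 L.
Lower bound: ⌈3400/850⌉ = 4 storage lockers.
A packing using 5 storage lockers:
  locker 1: 675 + 175 = 850
  locker 2: 500 + 325 = 825
  locker 3: 475 + 225 + 150 = 850
  locker 4: 450 = 450
  locker 5: 425 = 425
No arrangement into 4 storage lockers stays within capacity, so 5 is optimal.

5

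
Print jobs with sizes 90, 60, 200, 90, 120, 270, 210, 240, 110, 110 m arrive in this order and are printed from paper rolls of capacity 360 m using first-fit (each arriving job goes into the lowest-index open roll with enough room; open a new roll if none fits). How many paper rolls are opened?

  90 → roll 1 (new)  [load 90/360]
  60 → roll 1  [load 150/360]
  200 → roll 1  [load 350/360]
  90 → roll 2 (new)  [load 90/360]
  120 → roll 2  [load 210/360]
  270 → roll 3 (new)  [load 270/360]
  210 → roll 4 (new)  [load 210/360]
  240 → roll 5 (new)  [load 240/360]
  110 → roll 2  [load 320/360]
  110 → roll 4  [load 320/360]
5 paper rolls opened.

5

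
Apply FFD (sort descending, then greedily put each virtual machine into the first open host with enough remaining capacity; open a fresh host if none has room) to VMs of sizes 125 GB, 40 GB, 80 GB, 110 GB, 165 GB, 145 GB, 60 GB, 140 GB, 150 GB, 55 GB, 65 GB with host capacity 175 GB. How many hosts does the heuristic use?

8

Sorted descending: 165, 150, 145, 140, 125, 110, 80, 65, 60, 55, 40.
  165 → host 1 (new)  [load 165/175]
  150 → host 2 (new)  [load 150/175]
  145 → host 3 (new)  [load 145/175]
  140 → host 4 (new)  [load 140/175]
  125 → host 5 (new)  [load 125/175]
  110 → host 6 (new)  [load 110/175]
  80 → host 7 (new)  [load 80/175]
  65 → host 6  [load 175/175]
  60 → host 7  [load 140/175]
  55 → host 8 (new)  [load 55/175]
  40 → host 5  [load 165/175]
8 hosts opened.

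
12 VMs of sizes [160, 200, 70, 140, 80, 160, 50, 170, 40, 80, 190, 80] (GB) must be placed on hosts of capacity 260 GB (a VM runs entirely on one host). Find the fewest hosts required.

Total = 200 + 190 + 170 + 160 + 160 + 140 + 80 + 80 + 80 + 70 + 50 + 40 = 1420 GB.
Lower bound: ⌈1420/260⌉ = 6 hosts.
A packing using 6 hosts:
  host 1: 200 + 50 = 250
  host 2: 190 + 70 = 260
  host 3: 170 + 80 = 250
  host 4: 160 + 80 = 240
  host 5: 160 + 80 = 240
  host 6: 140 + 40 = 180
This matches the lower bound, so 6 is optimal.

6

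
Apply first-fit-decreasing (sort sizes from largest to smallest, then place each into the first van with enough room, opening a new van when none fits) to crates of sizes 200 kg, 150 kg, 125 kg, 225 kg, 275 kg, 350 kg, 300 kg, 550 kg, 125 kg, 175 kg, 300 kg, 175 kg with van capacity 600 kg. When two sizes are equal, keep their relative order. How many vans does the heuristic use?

6

Sorted descending: 550, 350, 300, 300, 275, 225, 200, 175, 175, 150, 125, 125.
  550 → van 1 (new)  [load 550/600]
  350 → van 2 (new)  [load 350/600]
  300 → van 3 (new)  [load 300/600]
  300 → van 3  [load 600/600]
  275 → van 4 (new)  [load 275/600]
  225 → van 2  [load 575/600]
  200 → van 4  [load 475/600]
  175 → van 5 (new)  [load 175/600]
  175 → van 5  [load 350/600]
  150 → van 5  [load 500/600]
  125 → van 4  [load 600/600]
  125 → van 6 (new)  [load 125/600]
6 vans opened.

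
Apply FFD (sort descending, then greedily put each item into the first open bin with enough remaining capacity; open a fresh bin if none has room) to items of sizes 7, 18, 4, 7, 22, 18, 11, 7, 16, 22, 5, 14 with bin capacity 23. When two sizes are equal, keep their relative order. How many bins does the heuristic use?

7

Sorted descending: 22, 22, 18, 18, 16, 14, 11, 7, 7, 7, 5, 4.
  22 → bin 1 (new)  [load 22/23]
  22 → bin 2 (new)  [load 22/23]
  18 → bin 3 (new)  [load 18/23]
  18 → bin 4 (new)  [load 18/23]
  16 → bin 5 (new)  [load 16/23]
  14 → bin 6 (new)  [load 14/23]
  11 → bin 7 (new)  [load 11/23]
  7 → bin 5  [load 23/23]
  7 → bin 6  [load 21/23]
  7 → bin 7  [load 18/23]
  5 → bin 3  [load 23/23]
  4 → bin 4  [load 22/23]
7 bins opened.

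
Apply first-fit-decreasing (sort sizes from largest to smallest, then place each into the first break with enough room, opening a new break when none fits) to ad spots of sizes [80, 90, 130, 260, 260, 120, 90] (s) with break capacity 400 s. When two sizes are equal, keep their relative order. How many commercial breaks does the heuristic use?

Sorted descending: 260, 260, 130, 120, 90, 90, 80.
  260 → break 1 (new)  [load 260/400]
  260 → break 2 (new)  [load 260/400]
  130 → break 1  [load 390/400]
  120 → break 2  [load 380/400]
  90 → break 3 (new)  [load 90/400]
  90 → break 3  [load 180/400]
  80 → break 3  [load 260/400]
3 commercial breaks opened.

3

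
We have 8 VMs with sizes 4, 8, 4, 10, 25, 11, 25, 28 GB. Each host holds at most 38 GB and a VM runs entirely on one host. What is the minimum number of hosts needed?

Total = 28 + 25 + 25 + 11 + 10 + 8 + 4 + 4 = 115 GB.
Lower bound: ⌈115/38⌉ = 4 hosts.
A packing using 4 hosts:
  host 1: 28 + 10 = 38
  host 2: 25 + 11 = 36
  host 3: 25 + 8 + 4 = 37
  host 4: 4 = 4
This matches the lower bound, so 4 is optimal.

4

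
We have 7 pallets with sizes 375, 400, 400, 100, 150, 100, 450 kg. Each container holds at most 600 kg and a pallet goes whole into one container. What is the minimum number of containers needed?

4

Total = 450 + 400 + 400 + 375 + 150 + 100 + 100 = 1975 kg.
Lower bound: ⌈1975/600⌉ = 4 containers.
A packing using 4 containers:
  container 1: 450 + 150 = 600
  container 2: 400 + 100 + 100 = 600
  container 3: 400 = 400
  container 4: 375 = 375
This matches the lower bound, so 4 is optimal.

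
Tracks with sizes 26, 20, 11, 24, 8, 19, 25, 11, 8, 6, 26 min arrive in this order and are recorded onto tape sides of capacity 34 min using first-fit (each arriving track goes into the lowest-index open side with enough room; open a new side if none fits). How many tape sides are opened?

  26 → side 1 (new)  [load 26/34]
  20 → side 2 (new)  [load 20/34]
  11 → side 2  [load 31/34]
  24 → side 3 (new)  [load 24/34]
  8 → side 1  [load 34/34]
  19 → side 4 (new)  [load 19/34]
  25 → side 5 (new)  [load 25/34]
  11 → side 4  [load 30/34]
  8 → side 3  [load 32/34]
  6 → side 5  [load 31/34]
  26 → side 6 (new)  [load 26/34]
6 tape sides opened.

6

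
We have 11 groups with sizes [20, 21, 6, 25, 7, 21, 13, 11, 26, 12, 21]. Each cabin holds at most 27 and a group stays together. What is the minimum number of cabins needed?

Total = 26 + 25 + 21 + 21 + 21 + 20 + 13 + 12 + 11 + 7 + 6 = 183.
Lower bound: ⌈183/27⌉ = 7 cabins.
A packing using 8 cabins:
  cabin 1: 26 = 26
  cabin 2: 25 = 25
  cabin 3: 21 + 6 = 27
  cabin 4: 21 = 21
  cabin 5: 21 = 21
  cabin 6: 20 + 7 = 27
  cabin 7: 13 + 12 = 25
  cabin 8: 11 = 11
No arrangement into 7 cabins stays within capacity, so 8 is optimal.

8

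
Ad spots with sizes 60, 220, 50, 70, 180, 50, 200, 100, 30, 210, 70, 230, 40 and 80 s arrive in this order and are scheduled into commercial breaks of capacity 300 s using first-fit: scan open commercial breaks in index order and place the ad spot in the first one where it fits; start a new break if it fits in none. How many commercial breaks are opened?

  60 → break 1 (new)  [load 60/300]
  220 → break 1  [load 280/300]
  50 → break 2 (new)  [load 50/300]
  70 → break 2  [load 120/300]
  180 → break 2  [load 300/300]
  50 → break 3 (new)  [load 50/300]
  200 → break 3  [load 250/300]
  100 → break 4 (new)  [load 100/300]
  30 → break 3  [load 280/300]
  210 → break 5 (new)  [load 210/300]
  70 → break 4  [load 170/300]
  230 → break 6 (new)  [load 230/300]
  40 → break 4  [load 210/300]
  80 → break 4  [load 290/300]
6 commercial breaks opened.

6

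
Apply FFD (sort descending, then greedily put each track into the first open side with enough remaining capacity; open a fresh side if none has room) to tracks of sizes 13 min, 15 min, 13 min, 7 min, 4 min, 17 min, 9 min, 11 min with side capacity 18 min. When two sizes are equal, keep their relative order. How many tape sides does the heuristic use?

6

Sorted descending: 17, 15, 13, 13, 11, 9, 7, 4.
  17 → side 1 (new)  [load 17/18]
  15 → side 2 (new)  [load 15/18]
  13 → side 3 (new)  [load 13/18]
  13 → side 4 (new)  [load 13/18]
  11 → side 5 (new)  [load 11/18]
  9 → side 6 (new)  [load 9/18]
  7 → side 5  [load 18/18]
  4 → side 3  [load 17/18]
6 tape sides opened.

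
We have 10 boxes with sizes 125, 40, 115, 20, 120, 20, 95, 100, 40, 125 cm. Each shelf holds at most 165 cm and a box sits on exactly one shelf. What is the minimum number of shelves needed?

Total = 125 + 125 + 120 + 115 + 100 + 95 + 40 + 40 + 20 + 20 = 800 cm.
Lower bound: ⌈800/165⌉ = 5 shelves.
Also, 6 boxes each exceed 165/2 cm, and no two of those can share a shelf, so at least 6 shelves are needed.
A packing using 6 shelves:
  shelf 1: 125 + 40 = 165
  shelf 2: 125 + 40 = 165
  shelf 3: 120 + 20 + 20 = 160
  shelf 4: 115 = 115
  shelf 5: 100 = 100
  shelf 6: 95 = 95
This matches the lower bound, so 6 is optimal.

6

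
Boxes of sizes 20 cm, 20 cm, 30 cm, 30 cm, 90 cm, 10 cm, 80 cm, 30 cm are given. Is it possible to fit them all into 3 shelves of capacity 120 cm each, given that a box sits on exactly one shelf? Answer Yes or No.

A valid assignment using 3 shelves:
  shelf 1: 90 + 30 = 120
  shelf 2: 80 + 30 + 10 = 120
  shelf 3: 30 + 20 + 20 = 70
Every load is within 120 cm, so 3 shelves suffice.

Yes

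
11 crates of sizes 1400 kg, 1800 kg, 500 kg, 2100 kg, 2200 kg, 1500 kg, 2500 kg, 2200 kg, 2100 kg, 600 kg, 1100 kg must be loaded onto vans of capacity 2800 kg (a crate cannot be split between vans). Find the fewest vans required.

Total = 2500 + 2200 + 2200 + 2100 + 2100 + 1800 + 1500 + 1400 + 1100 + 600 + 500 = 18000 kg.
Lower bound: ⌈18000/2800⌉ = 7 vans.
A packing using 8 vans:
  van 1: 2500 = 2500
  van 2: 2200 + 600 = 2800
  van 3: 2200 + 500 = 2700
  van 4: 2100 = 2100
  van 5: 2100 = 2100
  van 6: 1800 = 1800
  van 7: 1500 + 1100 = 2600
  van 8: 1400 = 1400
No arrangement into 7 vans stays within capacity, so 8 is optimal.

8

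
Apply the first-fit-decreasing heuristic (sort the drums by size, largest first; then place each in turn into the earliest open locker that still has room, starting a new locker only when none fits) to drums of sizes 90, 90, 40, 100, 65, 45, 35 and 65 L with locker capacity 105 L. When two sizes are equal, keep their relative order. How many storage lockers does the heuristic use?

6

Sorted descending: 100, 90, 90, 65, 65, 45, 40, 35.
  100 → locker 1 (new)  [load 100/105]
  90 → locker 2 (new)  [load 90/105]
  90 → locker 3 (new)  [load 90/105]
  65 → locker 4 (new)  [load 65/105]
  65 → locker 5 (new)  [load 65/105]
  45 → locker 6 (new)  [load 45/105]
  40 → locker 4  [load 105/105]
  35 → locker 5  [load 100/105]
6 storage lockers opened.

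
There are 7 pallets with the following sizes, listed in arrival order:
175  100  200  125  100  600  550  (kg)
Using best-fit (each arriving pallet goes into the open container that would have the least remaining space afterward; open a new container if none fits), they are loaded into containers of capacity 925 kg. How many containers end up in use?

  175 → container 1 (new)  [load 175/925]
  100 → container 1  [load 275/925]
  200 → container 1  [load 475/925]
  125 → container 1  [load 600/925]
  100 → container 1  [load 700/925]
  600 → container 2 (new)  [load 600/925]
  550 → container 3 (new)  [load 550/925]
3 containers opened.

3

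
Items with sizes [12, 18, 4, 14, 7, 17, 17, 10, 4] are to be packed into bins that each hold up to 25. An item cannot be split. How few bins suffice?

Total = 18 + 17 + 17 + 14 + 12 + 10 + 7 + 4 + 4 = 103.
Lower bound: ⌈103/25⌉ = 5 bins.
A packing using 5 bins:
  bin 1: 18 + 7 = 25
  bin 2: 17 + 4 + 4 = 25
  bin 3: 17 = 17
  bin 4: 14 + 10 = 24
  bin 5: 12 = 12
This matches the lower bound, so 5 is optimal.

5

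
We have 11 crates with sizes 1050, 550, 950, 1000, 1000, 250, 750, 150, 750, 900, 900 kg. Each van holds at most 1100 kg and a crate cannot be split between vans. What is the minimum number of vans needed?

9

Total = 1050 + 1000 + 1000 + 950 + 900 + 900 + 750 + 750 + 550 + 250 + 150 = 8250 kg.
Lower bound: ⌈8250/1100⌉ = 8 vans.
A packing using 9 vans:
  van 1: 1050 = 1050
  van 2: 1000 = 1000
  van 3: 1000 = 1000
  van 4: 950 + 150 = 1100
  van 5: 900 = 900
  van 6: 900 = 900
  van 7: 750 + 250 = 1000
  van 8: 750 = 750
  van 9: 550 = 550
No arrangement into 8 vans stays within capacity, so 9 is optimal.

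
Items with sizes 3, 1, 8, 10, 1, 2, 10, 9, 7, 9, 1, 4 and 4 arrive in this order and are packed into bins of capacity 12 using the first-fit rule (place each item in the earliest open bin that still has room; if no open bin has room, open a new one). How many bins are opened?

7

  3 → bin 1 (new)  [load 3/12]
  1 → bin 1  [load 4/12]
  8 → bin 1  [load 12/12]
  10 → bin 2 (new)  [load 10/12]
  1 → bin 2  [load 11/12]
  2 → bin 3 (new)  [load 2/12]
  10 → bin 3  [load 12/12]
  9 → bin 4 (new)  [load 9/12]
  7 → bin 5 (new)  [load 7/12]
  9 → bin 6 (new)  [load 9/12]
  1 → bin 2  [load 12/12]
  4 → bin 5  [load 11/12]
  4 → bin 7 (new)  [load 4/12]
7 bins opened.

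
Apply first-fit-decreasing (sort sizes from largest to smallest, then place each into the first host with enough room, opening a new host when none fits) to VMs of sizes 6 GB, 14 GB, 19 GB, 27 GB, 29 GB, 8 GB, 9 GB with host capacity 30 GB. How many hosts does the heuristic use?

Sorted descending: 29, 27, 19, 14, 9, 8, 6.
  29 → host 1 (new)  [load 29/30]
  27 → host 2 (new)  [load 27/30]
  19 → host 3 (new)  [load 19/30]
  14 → host 4 (new)  [load 14/30]
  9 → host 3  [load 28/30]
  8 → host 4  [load 22/30]
  6 → host 4  [load 28/30]
4 hosts opened.

4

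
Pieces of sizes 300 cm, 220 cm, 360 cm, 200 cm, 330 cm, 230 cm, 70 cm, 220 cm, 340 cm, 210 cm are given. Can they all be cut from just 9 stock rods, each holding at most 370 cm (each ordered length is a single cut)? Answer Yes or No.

A valid assignment using 9 stock rods:
  stock rod 1: 360 = 360
  stock rod 2: 340 = 340
  stock rod 3: 330 = 330
  stock rod 4: 300 + 70 = 370
  stock rod 5: 230 = 230
  stock rod 6: 220 = 220
  stock rod 7: 220 = 220
  stock rod 8: 210 = 210
  stock rod 9: 200 = 200
Every load is within 370 cm, so 9 stock rods suffice.

Yes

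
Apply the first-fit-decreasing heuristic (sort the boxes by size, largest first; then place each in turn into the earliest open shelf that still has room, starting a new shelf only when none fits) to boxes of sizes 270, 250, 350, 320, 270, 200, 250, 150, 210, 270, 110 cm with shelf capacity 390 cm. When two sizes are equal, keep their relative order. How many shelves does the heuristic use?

Sorted descending: 350, 320, 270, 270, 270, 250, 250, 210, 200, 150, 110.
  350 → shelf 1 (new)  [load 350/390]
  320 → shelf 2 (new)  [load 320/390]
  270 → shelf 3 (new)  [load 270/390]
  270 → shelf 4 (new)  [load 270/390]
  270 → shelf 5 (new)  [load 270/390]
  250 → shelf 6 (new)  [load 250/390]
  250 → shelf 7 (new)  [load 250/390]
  210 → shelf 8 (new)  [load 210/390]
  200 → shelf 9 (new)  [load 200/390]
  150 → shelf 8  [load 360/390]
  110 → shelf 3  [load 380/390]
9 shelves opened.

9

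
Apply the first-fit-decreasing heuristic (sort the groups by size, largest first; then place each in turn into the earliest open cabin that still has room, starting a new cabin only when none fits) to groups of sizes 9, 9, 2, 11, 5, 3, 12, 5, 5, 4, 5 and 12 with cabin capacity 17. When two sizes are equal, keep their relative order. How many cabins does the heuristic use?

5

Sorted descending: 12, 12, 11, 9, 9, 5, 5, 5, 5, 4, 3, 2.
  12 → cabin 1 (new)  [load 12/17]
  12 → cabin 2 (new)  [load 12/17]
  11 → cabin 3 (new)  [load 11/17]
  9 → cabin 4 (new)  [load 9/17]
  9 → cabin 5 (new)  [load 9/17]
  5 → cabin 1  [load 17/17]
  5 → cabin 2  [load 17/17]
  5 → cabin 3  [load 16/17]
  5 → cabin 4  [load 14/17]
  4 → cabin 5  [load 13/17]
  3 → cabin 4  [load 17/17]
  2 → cabin 5  [load 15/17]
5 cabins opened.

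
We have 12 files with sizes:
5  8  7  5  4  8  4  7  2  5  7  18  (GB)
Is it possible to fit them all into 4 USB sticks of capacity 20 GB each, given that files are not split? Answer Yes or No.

Yes

A valid assignment using 4 USB sticks:
  USB stick 1: 18 + 2 = 20
  USB stick 2: 8 + 7 + 5 = 20
  USB stick 3: 8 + 7 + 5 = 20
  USB stick 4: 7 + 5 + 4 + 4 = 20
Every load is within 20 GB, so 4 USB sticks suffice.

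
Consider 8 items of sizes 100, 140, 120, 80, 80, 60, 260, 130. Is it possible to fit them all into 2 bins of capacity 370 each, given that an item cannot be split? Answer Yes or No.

No

Total = 970; ⌈970/370⌉ = 3.
At least 3 bins are required, but only 2 are allowed.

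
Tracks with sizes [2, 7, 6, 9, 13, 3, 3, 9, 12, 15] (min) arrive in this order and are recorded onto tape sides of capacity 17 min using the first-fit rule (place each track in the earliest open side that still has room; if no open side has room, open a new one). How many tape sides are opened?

  2 → side 1 (new)  [load 2/17]
  7 → side 1  [load 9/17]
  6 → side 1  [load 15/17]
  9 → side 2 (new)  [load 9/17]
  13 → side 3 (new)  [load 13/17]
  3 → side 2  [load 12/17]
  3 → side 2  [load 15/17]
  9 → side 4 (new)  [load 9/17]
  12 → side 5 (new)  [load 12/17]
  15 → side 6 (new)  [load 15/17]
6 tape sides opened.

6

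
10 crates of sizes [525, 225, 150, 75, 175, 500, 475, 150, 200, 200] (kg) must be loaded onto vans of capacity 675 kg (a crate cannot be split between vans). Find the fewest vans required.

Total = 525 + 500 + 475 + 225 + 200 + 200 + 175 + 150 + 150 + 75 = 2675 kg.
Lower bound: ⌈2675/675⌉ = 4 vans.
A packing using 4 vans:
  van 1: 525 + 150 = 675
  van 2: 500 + 175 = 675
  van 3: 475 + 200 = 675
  van 4: 225 + 200 + 150 + 75 = 650
This matches the lower bound, so 4 is optimal.

4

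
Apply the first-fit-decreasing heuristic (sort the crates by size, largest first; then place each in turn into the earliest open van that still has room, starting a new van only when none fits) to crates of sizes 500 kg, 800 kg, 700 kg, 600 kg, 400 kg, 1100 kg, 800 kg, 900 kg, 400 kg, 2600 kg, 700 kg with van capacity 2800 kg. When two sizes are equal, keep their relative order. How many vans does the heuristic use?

4

Sorted descending: 2600, 1100, 900, 800, 800, 700, 700, 600, 500, 400, 400.
  2600 → van 1 (new)  [load 2600/2800]
  1100 → van 2 (new)  [load 1100/2800]
  900 → van 2  [load 2000/2800]
  800 → van 2  [load 2800/2800]
  800 → van 3 (new)  [load 800/2800]
  700 → van 3  [load 1500/2800]
  700 → van 3  [load 2200/2800]
  600 → van 3  [load 2800/2800]
  500 → van 4 (new)  [load 500/2800]
  400 → van 4  [load 900/2800]
  400 → van 4  [load 1300/2800]
4 vans opened.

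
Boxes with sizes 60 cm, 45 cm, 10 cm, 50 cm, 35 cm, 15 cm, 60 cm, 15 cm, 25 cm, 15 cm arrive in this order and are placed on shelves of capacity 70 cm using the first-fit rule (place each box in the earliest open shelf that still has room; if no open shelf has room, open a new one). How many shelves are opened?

6

  60 → shelf 1 (new)  [load 60/70]
  45 → shelf 2 (new)  [load 45/70]
  10 → shelf 1  [load 70/70]
  50 → shelf 3 (new)  [load 50/70]
  35 → shelf 4 (new)  [load 35/70]
  15 → shelf 2  [load 60/70]
  60 → shelf 5 (new)  [load 60/70]
  15 → shelf 3  [load 65/70]
  25 → shelf 4  [load 60/70]
  15 → shelf 6 (new)  [load 15/70]
6 shelves opened.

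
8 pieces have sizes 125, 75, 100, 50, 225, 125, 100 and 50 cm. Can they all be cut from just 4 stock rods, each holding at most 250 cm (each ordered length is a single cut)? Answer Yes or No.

Yes

A valid assignment using 4 stock rods:
  stock rod 1: 225 = 225
  stock rod 2: 125 + 125 = 250
  stock rod 3: 100 + 100 + 50 = 250
  stock rod 4: 75 + 50 = 125
Every load is within 250 cm, so 4 stock rods suffice.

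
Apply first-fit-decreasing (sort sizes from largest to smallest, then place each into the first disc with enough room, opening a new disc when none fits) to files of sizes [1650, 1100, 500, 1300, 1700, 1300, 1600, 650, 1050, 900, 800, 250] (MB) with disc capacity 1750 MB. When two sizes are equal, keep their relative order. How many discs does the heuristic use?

8

Sorted descending: 1700, 1650, 1600, 1300, 1300, 1100, 1050, 900, 800, 650, 500, 250.
  1700 → disc 1 (new)  [load 1700/1750]
  1650 → disc 2 (new)  [load 1650/1750]
  1600 → disc 3 (new)  [load 1600/1750]
  1300 → disc 4 (new)  [load 1300/1750]
  1300 → disc 5 (new)  [load 1300/1750]
  1100 → disc 6 (new)  [load 1100/1750]
  1050 → disc 7 (new)  [load 1050/1750]
  900 → disc 8 (new)  [load 900/1750]
  800 → disc 8  [load 1700/1750]
  650 → disc 6  [load 1750/1750]
  500 → disc 7  [load 1550/1750]
  250 → disc 4  [load 1550/1750]
8 discs opened.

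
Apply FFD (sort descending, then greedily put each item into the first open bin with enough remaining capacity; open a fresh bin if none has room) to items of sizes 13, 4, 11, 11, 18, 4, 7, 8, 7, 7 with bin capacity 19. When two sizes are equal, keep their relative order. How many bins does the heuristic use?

Sorted descending: 18, 13, 11, 11, 8, 7, 7, 7, 4, 4.
  18 → bin 1 (new)  [load 18/19]
  13 → bin 2 (new)  [load 13/19]
  11 → bin 3 (new)  [load 11/19]
  11 → bin 4 (new)  [load 11/19]
  8 → bin 3  [load 19/19]
  7 → bin 4  [load 18/19]
  7 → bin 5 (new)  [load 7/19]
  7 → bin 5  [load 14/19]
  4 → bin 2  [load 17/19]
  4 → bin 5  [load 18/19]
5 bins opened.

5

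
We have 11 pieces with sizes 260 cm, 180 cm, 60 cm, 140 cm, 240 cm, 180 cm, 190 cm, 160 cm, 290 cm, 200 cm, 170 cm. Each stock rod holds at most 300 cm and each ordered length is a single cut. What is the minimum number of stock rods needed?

9

Total = 290 + 260 + 240 + 200 + 190 + 180 + 180 + 170 + 160 + 140 + 60 = 2070 cm.
Lower bound: ⌈2070/300⌉ = 7 stock rods.
Also, 9 pieces each exceed 150 cm, and no two of those can share a stock rod, so at least 9 stock rods are needed.
A packing using 9 stock rods:
  stock rod 1: 290 = 290
  stock rod 2: 260 = 260
  stock rod 3: 240 + 60 = 300
  stock rod 4: 200 = 200
  stock rod 5: 190 = 190
  stock rod 6: 180 = 180
  stock rod 7: 180 = 180
  stock rod 8: 170 = 170
  stock rod 9: 160 + 140 = 300
This matches the lower bound, so 9 is optimal.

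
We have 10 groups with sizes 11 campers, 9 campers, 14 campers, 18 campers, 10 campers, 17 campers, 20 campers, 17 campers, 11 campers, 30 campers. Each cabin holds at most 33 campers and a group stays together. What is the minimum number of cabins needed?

Total = 30 + 20 + 18 + 17 + 17 + 14 + 11 + 11 + 10 + 9 = 157 campers.
Lower bound: ⌈157/33⌉ = 5 cabins.
A packing using 6 cabins:
  cabin 1: 30 = 30
  cabin 2: 20 + 11 = 31
  cabin 3: 18 + 14 = 32
  cabin 4: 17 + 11 = 28
  cabin 5: 17 + 10 = 27
  cabin 6: 9 = 9
No arrangement into 5 cabins stays within capacity, so 6 is optimal.

6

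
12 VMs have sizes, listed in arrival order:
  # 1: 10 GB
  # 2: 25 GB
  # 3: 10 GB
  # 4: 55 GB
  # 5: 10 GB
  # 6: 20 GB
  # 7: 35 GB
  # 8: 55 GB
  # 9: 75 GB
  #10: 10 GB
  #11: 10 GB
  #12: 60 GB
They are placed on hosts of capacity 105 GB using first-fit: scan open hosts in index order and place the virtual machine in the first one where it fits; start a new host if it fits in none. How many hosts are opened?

5

  10 → host 1 (new)  [load 10/105]
  25 → host 1  [load 35/105]
  10 → host 1  [load 45/105]
  55 → host 1  [load 100/105]
  10 → host 2 (new)  [load 10/105]
  20 → host 2  [load 30/105]
  35 → host 2  [load 65/105]
  55 → host 3 (new)  [load 55/105]
  75 → host 4 (new)  [load 75/105]
  10 → host 2  [load 75/105]
  10 → host 2  [load 85/105]
  60 → host 5 (new)  [load 60/105]
5 hosts opened.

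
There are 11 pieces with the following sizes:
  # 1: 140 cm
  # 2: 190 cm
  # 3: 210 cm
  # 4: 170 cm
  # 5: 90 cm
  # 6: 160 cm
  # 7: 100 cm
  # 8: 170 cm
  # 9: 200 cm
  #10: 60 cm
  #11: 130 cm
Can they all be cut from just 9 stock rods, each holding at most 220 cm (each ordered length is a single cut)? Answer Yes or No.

Yes

A valid assignment using 9 stock rods:
  stock rod 1: 210 = 210
  stock rod 2: 200 = 200
  stock rod 3: 190 = 190
  stock rod 4: 170 = 170
  stock rod 5: 170 = 170
  stock rod 6: 160 + 60 = 220
  stock rod 7: 140 = 140
  stock rod 8: 130 + 90 = 220
  stock rod 9: 100 = 100
Every load is within 220 cm, so 9 stock rods suffice.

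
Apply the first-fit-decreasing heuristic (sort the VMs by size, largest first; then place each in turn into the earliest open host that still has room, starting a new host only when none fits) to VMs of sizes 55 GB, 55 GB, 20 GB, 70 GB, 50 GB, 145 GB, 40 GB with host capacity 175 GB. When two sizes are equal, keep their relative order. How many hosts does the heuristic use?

3

Sorted descending: 145, 70, 55, 55, 50, 40, 20.
  145 → host 1 (new)  [load 145/175]
  70 → host 2 (new)  [load 70/175]
  55 → host 2  [load 125/175]
  55 → host 3 (new)  [load 55/175]
  50 → host 2  [load 175/175]
  40 → host 3  [load 95/175]
  20 → host 1  [load 165/175]
3 hosts opened.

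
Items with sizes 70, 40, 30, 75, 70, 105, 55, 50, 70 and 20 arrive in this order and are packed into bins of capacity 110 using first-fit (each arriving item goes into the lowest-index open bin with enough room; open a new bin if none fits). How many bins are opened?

6

  70 → bin 1 (new)  [load 70/110]
  40 → bin 1  [load 110/110]
  30 → bin 2 (new)  [load 30/110]
  75 → bin 2  [load 105/110]
  70 → bin 3 (new)  [load 70/110]
  105 → bin 4 (new)  [load 105/110]
  55 → bin 5 (new)  [load 55/110]
  50 → bin 5  [load 105/110]
  70 → bin 6 (new)  [load 70/110]
  20 → bin 3  [load 90/110]
6 bins opened.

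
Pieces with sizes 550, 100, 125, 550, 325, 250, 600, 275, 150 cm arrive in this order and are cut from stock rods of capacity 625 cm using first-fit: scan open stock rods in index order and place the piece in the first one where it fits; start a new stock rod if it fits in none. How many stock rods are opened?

  550 → stock rod 1 (new)  [load 550/625]
  100 → stock rod 2 (new)  [load 100/625]
  125 → stock rod 2  [load 225/625]
  550 → stock rod 3 (new)  [load 550/625]
  325 → stock rod 2  [load 550/625]
  250 → stock rod 4 (new)  [load 250/625]
  600 → stock rod 5 (new)  [load 600/625]
  275 → stock rod 4  [load 525/625]
  150 → stock rod 6 (new)  [load 150/625]
6 stock rods opened.

6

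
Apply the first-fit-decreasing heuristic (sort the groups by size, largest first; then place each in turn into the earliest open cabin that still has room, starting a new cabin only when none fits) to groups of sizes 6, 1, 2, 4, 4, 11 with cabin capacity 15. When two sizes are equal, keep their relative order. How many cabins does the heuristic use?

2

Sorted descending: 11, 6, 4, 4, 2, 1.
  11 → cabin 1 (new)  [load 11/15]
  6 → cabin 2 (new)  [load 6/15]
  4 → cabin 1  [load 15/15]
  4 → cabin 2  [load 10/15]
  2 → cabin 2  [load 12/15]
  1 → cabin 2  [load 13/15]
2 cabins opened.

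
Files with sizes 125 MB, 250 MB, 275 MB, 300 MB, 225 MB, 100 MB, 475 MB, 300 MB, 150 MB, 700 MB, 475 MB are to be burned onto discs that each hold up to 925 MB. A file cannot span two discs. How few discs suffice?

Total = 700 + 475 + 475 + 300 + 300 + 275 + 250 + 225 + 150 + 125 + 100 = 3375 MB.
Lower bound: ⌈3375/925⌉ = 4 discs.
A packing using 4 discs:
  disc 1: 700 + 225 = 925
  disc 2: 475 + 300 + 150 = 925
  disc 3: 475 + 300 + 125 = 900
  disc 4: 275 + 250 + 100 = 625
This matches the lower bound, so 4 is optimal.

4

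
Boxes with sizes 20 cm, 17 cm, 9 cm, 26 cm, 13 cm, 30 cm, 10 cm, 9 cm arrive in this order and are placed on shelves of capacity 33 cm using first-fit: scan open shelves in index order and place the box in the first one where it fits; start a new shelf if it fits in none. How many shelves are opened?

  20 → shelf 1 (new)  [load 20/33]
  17 → shelf 2 (new)  [load 17/33]
  9 → shelf 1  [load 29/33]
  26 → shelf 3 (new)  [load 26/33]
  13 → shelf 2  [load 30/33]
  30 → shelf 4 (new)  [load 30/33]
  10 → shelf 5 (new)  [load 10/33]
  9 → shelf 5  [load 19/33]
5 shelves opened.

5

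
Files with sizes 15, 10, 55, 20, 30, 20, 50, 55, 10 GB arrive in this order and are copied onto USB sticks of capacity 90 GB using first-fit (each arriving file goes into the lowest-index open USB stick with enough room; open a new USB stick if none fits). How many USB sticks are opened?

4

  15 → USB stick 1 (new)  [load 15/90]
  10 → USB stick 1  [load 25/90]
  55 → USB stick 1  [load 80/90]
  20 → USB stick 2 (new)  [load 20/90]
  30 → USB stick 2  [load 50/90]
  20 → USB stick 2  [load 70/90]
  50 → USB stick 3 (new)  [load 50/90]
  55 → USB stick 4 (new)  [load 55/90]
  10 → USB stick 1  [load 90/90]
4 USB sticks opened.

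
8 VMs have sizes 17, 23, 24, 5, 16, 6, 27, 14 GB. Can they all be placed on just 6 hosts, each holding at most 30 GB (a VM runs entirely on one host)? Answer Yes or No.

Yes

A valid assignment using 5 hosts:
  host 1: 27 = 27
  host 2: 24 + 6 = 30
  host 3: 23 + 5 = 28
  host 4: 17 = 17
  host 5: 16 + 14 = 30
That uses only 5 ≤ 6, so 6 hosts are enough.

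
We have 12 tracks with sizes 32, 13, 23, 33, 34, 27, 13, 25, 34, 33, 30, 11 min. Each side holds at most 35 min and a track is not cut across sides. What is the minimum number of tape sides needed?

10

Total = 34 + 34 + 33 + 33 + 32 + 30 + 27 + 25 + 23 + 13 + 13 + 11 = 308 min.
Lower bound: ⌈308/35⌉ = 9 tape sides.
A packing using 10 tape sides:
  side 1: 34 = 34
  side 2: 34 = 34
  side 3: 33 = 33
  side 4: 33 = 33
  side 5: 32 = 32
  side 6: 30 = 30
  side 7: 27 = 27
  side 8: 25 = 25
  side 9: 23 + 11 = 34
  side 10: 13 + 13 = 26
No arrangement into 9 tape sides stays within capacity, so 10 is optimal.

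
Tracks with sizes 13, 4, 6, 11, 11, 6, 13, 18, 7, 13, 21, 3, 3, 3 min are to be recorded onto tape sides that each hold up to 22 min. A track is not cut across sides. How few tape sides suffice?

Total = 21 + 18 + 13 + 13 + 13 + 11 + 11 + 7 + 6 + 6 + 4 + 3 + 3 + 3 = 132 min.
Lower bound: ⌈132/22⌉ = 6 tape sides.
A packing using 7 tape sides:
  side 1: 21 = 21
  side 2: 18 + 4 = 22
  side 3: 13 + 7 = 20
  side 4: 13 + 6 + 3 = 22
  side 5: 13 + 6 + 3 = 22
  side 6: 11 + 11 = 22
  side 7: 3 = 3
No arrangement into 6 tape sides stays within capacity, so 7 is optimal.

7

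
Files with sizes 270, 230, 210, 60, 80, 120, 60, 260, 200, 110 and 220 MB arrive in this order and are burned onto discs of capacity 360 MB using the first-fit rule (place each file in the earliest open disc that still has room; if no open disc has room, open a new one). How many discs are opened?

6

  270 → disc 1 (new)  [load 270/360]
  230 → disc 2 (new)  [load 230/360]
  210 → disc 3 (new)  [load 210/360]
  60 → disc 1  [load 330/360]
  80 → disc 2  [load 310/360]
  120 → disc 3  [load 330/360]
  60 → disc 4 (new)  [load 60/360]
  260 → disc 4  [load 320/360]
  200 → disc 5 (new)  [load 200/360]
  110 → disc 5  [load 310/360]
  220 → disc 6 (new)  [load 220/360]
6 discs opened.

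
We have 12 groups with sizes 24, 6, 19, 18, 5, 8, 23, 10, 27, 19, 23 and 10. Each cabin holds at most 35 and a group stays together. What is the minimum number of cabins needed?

Total = 27 + 24 + 23 + 23 + 19 + 19 + 18 + 10 + 10 + 8 + 6 + 5 = 192.
Lower bound: ⌈192/35⌉ = 6 cabins.
Also, 7 groups each exceed 35/2, and no two of those can share a cabin, so at least 7 cabins are needed.
A packing using 7 cabins:
  cabin 1: 27 + 8 = 35
  cabin 2: 24 + 10 = 34
  cabin 3: 23 + 10 = 33
  cabin 4: 23 + 6 + 5 = 34
  cabin 5: 19 = 19
  cabin 6: 19 = 19
  cabin 7: 18 = 18
This matches the lower bound, so 7 is optimal.

7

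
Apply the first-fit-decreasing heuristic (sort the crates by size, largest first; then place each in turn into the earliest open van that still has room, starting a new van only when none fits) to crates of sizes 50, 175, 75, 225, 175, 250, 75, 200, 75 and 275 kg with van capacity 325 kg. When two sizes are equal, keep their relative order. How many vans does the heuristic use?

Sorted descending: 275, 250, 225, 200, 175, 175, 75, 75, 75, 50.
  275 → van 1 (new)  [load 275/325]
  250 → van 2 (new)  [load 250/325]
  225 → van 3 (new)  [load 225/325]
  200 → van 4 (new)  [load 200/325]
  175 → van 5 (new)  [load 175/325]
  175 → van 6 (new)  [load 175/325]
  75 → van 2  [load 325/325]
  75 → van 3  [load 300/325]
  75 → van 4  [load 275/325]
  50 → van 1  [load 325/325]
6 vans opened.

6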